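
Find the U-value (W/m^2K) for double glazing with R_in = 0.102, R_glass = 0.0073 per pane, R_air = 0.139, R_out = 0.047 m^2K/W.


Total thermal resistance (series):
  R_total = R_in + R_glass + R_air + R_glass + R_out
  R_total = 0.102 + 0.0073 + 0.139 + 0.0073 + 0.047 = 0.3026 m^2K/W
U-value = 1 / R_total = 1 / 0.3026 = 3.305 W/m^2K

3.305 W/m^2K


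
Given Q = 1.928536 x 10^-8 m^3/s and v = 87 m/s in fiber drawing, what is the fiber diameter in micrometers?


Cross-sectional area from continuity:
  A = Q / v = 1.928536 x 10^-8 / 87 = 2.216708 x 10^-10 m^2
Diameter from circular cross-section:
  d = sqrt(4A / pi) * 10^6 (m -> um)
  d = sqrt(4 * 2.216708 x 10^-10 / pi) * 10^6 = 16.8 um

16.8 um


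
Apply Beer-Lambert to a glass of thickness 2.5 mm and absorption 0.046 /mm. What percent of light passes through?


Beer-Lambert law: T = exp(-alpha * thickness)
  exponent = -0.046 * 2.5 = -0.115
  T = exp(-0.115) = 0.8914
  Percentage = 0.8914 * 100 = 89.14%

89.14%


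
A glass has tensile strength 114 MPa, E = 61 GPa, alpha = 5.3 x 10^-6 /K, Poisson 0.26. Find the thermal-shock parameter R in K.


Thermal shock resistance: R = sigma * (1 - nu) / (E * alpha)
  Numerator = 114 * (1 - 0.26) = 84.36
  Denominator = 61 * 1000 * (5.3 x 10^-6) = 0.3233
  R = 84.36 / 0.3233 = 260.9 K

260.9 K


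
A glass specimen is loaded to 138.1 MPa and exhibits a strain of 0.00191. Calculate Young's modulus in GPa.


Young's modulus: E = stress / strain
  E = 138.1 MPa / 0.00191 = 72303.66 MPa
Convert to GPa: 72303.66 / 1000 = 72.3 GPa

72.3 GPa


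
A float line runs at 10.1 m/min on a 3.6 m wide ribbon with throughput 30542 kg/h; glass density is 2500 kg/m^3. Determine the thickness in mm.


Ribbon cross-section from mass balance:
  Volume rate = throughput / density = 30542 / 2500 = 12.2168 m^3/h
  thickness = volume rate / (speed * 60 * width), i.e.
  thickness = throughput / (60 * speed * width * density) * 1000
  thickness = 30542 / (60 * 10.1 * 3.6 * 2500) * 1000 = 5.6 mm

5.6 mm


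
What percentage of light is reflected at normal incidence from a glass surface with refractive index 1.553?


Fresnel reflectance at normal incidence:
  R = ((n - 1)/(n + 1))^2
  (n - 1)/(n + 1) = (1.553 - 1)/(1.553 + 1) = 0.216608
  R = 0.216608^2 = 0.046919
  R(%) = 0.046919 * 100 = 4.692%

4.692%


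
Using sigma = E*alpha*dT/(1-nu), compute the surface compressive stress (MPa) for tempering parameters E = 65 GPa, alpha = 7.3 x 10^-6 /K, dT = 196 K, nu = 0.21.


Tempering stress: sigma = E * alpha * dT / (1 - nu)
  E (MPa) = 65 * 1000 = 65000
  Numerator = 65000 * (7.3 x 10^-6) * 196 = 93.002
  Denominator = 1 - 0.21 = 0.79
  sigma = 93.002 / 0.79 = 117.7 MPa

117.7 MPa


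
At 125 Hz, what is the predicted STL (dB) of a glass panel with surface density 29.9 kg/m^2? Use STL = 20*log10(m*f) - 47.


Mass law: STL = 20 * log10(m * f) - 47
  m * f = 29.9 * 125 = 3737.5
  log10(3737.5) = 3.57258
  STL = 20 * 3.57258 - 47 = 71.4516 - 47 = 24.5 dB

24.5 dB


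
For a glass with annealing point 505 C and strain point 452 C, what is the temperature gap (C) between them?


Gap = T_anneal - T_strain:
  gap = 505 - 452 = 53 C

53 C


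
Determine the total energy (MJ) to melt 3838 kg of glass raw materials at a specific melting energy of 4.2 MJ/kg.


Total energy = mass * specific energy
  E = 3838 * 4.2 = 16119.6 MJ

16119.6 MJ


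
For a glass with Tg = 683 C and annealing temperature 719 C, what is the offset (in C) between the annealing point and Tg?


Offset = T_anneal - Tg:
  offset = 719 - 683 = 36 C

36 C


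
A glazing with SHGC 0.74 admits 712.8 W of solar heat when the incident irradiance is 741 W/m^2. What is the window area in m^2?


Rearrange Q = Area * SHGC * Irradiance:
  Area = Q / (SHGC * Irradiance)
  Area = 712.8 / (0.74 * 741) = 1.3 m^2

1.3 m^2


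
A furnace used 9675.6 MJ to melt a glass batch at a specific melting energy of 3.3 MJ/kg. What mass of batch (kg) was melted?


Rearrange E = m * s for m:
  m = E / s
  m = 9675.6 / 3.3 = 2932.0 kg

2932.0 kg


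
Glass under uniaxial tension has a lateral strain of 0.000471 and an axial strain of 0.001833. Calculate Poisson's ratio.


Poisson's ratio: nu = lateral strain / axial strain
  nu = 0.000471 / 0.001833 = 0.257

0.257


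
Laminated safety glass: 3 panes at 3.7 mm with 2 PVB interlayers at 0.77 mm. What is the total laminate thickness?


Total thickness = glass contribution + PVB contribution
  Glass: 3 * 3.7 = 11.1 mm
  PVB: 2 * 0.77 = 1.54 mm
  Total = 11.1 + 1.54 = 12.64 mm

12.64 mm


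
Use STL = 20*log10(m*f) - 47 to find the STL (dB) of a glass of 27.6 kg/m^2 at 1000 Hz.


Mass law: STL = 20 * log10(m * f) - 47
  m * f = 27.6 * 1000 = 27600
  log10(27600) = 4.44091
  STL = 20 * 4.44091 - 47 = 88.8182 - 47 = 41.8 dB

41.8 dB


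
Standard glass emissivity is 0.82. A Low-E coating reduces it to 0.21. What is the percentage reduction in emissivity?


Percentage reduction = (1 - coated/uncoated) * 100
  Ratio = 0.21 / 0.82 = 0.2561
  Reduction = (1 - 0.2561) * 100 = 74.4%

74.4%


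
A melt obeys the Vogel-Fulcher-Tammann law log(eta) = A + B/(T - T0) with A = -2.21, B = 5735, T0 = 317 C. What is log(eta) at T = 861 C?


VFT equation: log(eta) = A + B / (T - T0)
  T - T0 = 861 - 317 = 544
  B / (T - T0) = 5735 / 544 = 10.542
  log(eta) = -2.21 + 10.542 = 8.332

8.332


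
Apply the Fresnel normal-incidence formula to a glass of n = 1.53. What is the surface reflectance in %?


Fresnel reflectance at normal incidence:
  R = ((n - 1)/(n + 1))^2
  (n - 1)/(n + 1) = (1.53 - 1)/(1.53 + 1) = 0.209486
  R = 0.209486^2 = 0.0438844
  R(%) = 0.0438844 * 100 = 4.388%

4.388%


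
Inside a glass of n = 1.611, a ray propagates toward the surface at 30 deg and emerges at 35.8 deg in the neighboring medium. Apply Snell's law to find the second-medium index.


Apply Snell's law: n1 * sin(theta1) = n2 * sin(theta2)
  n2 = n1 * sin(theta1) / sin(theta2)
  sin(30) = 0.5
  sin(35.8) = 0.584958
  n2 = 1.611 * 0.5 / 0.584958 = 1.377

1.377


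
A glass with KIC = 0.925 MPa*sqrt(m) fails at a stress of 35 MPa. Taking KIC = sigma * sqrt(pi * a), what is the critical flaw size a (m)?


Rearrange KIC = sigma * sqrt(pi * a):
  sqrt(pi * a) = KIC / sigma
  sqrt(pi * a) = 0.925 / 35 = 0.026429
  a = (KIC / sigma)^2 / pi
  a = 0.026429^2 / pi = 0.0002223 m

0.0002223 m


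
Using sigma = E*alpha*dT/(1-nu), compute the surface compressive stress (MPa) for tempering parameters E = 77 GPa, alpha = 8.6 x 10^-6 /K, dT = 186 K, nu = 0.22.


Tempering stress: sigma = E * alpha * dT / (1 - nu)
  E (MPa) = 77 * 1000 = 77000
  Numerator = 77000 * (8.6 x 10^-6) * 186 = 123.1692
  Denominator = 1 - 0.22 = 0.78
  sigma = 123.1692 / 0.78 = 157.9 MPa

157.9 MPa


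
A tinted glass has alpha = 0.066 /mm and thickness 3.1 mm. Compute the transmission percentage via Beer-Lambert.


Beer-Lambert law: T = exp(-alpha * thickness)
  exponent = -0.066 * 3.1 = -0.2046
  T = exp(-0.2046) = 0.815
  Percentage = 0.815 * 100 = 81.5%

81.5%


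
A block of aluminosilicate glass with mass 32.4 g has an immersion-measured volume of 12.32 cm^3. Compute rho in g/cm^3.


Use the definition of density:
  rho = mass / volume
  rho = 32.4 / 12.32 = 2.63 g/cm^3

2.63 g/cm^3


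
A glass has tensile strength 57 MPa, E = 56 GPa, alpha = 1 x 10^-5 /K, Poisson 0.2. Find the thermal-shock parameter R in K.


Thermal shock resistance: R = sigma * (1 - nu) / (E * alpha)
  Numerator = 57 * (1 - 0.2) = 45.6
  Denominator = 56 * 1000 * (1 x 10^-5) = 0.56
  R = 45.6 / 0.56 = 81.4 K

81.4 K


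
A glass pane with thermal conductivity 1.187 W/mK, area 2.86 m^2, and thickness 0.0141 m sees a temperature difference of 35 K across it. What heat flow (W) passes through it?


Fourier's law: Q = k * A * dT / t
  Q = 1.187 * 2.86 * 35 / 0.0141
  Q = 118.8187 / 0.0141 = 8426.9 W

8426.9 W


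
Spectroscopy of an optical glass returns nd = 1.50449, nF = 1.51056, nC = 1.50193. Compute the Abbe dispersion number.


Abbe number formula: Vd = (nd - 1) / (nF - nC)
  nd - 1 = 1.50449 - 1 = 0.50449
  nF - nC = 1.51056 - 1.50193 = 0.00863
  Vd = 0.50449 / 0.00863 = 58.46

58.46


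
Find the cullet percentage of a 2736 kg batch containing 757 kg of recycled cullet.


Cullet ratio = (cullet mass / total batch mass) * 100
  Ratio = 757 / 2736 * 100 = 27.67%

27.67%


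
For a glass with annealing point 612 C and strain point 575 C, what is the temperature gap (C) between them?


Gap = T_anneal - T_strain:
  gap = 612 - 575 = 37 C

37 C


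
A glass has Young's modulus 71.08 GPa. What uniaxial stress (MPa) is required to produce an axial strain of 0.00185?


Rearrange E = sigma / epsilon:
  sigma = E * epsilon
  E (MPa) = 71.08 * 1000 = 71080
  sigma = 71080 * 0.00185 = 131.5 MPa

131.5 MPa


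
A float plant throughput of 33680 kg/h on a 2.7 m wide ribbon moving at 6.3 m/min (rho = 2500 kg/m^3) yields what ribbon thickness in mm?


Ribbon cross-section from mass balance:
  Volume rate = throughput / density = 33680 / 2500 = 13.472 m^3/h
  thickness = volume rate / (speed * 60 * width), i.e.
  thickness = throughput / (60 * speed * width * density) * 1000
  thickness = 33680 / (60 * 6.3 * 2.7 * 2500) * 1000 = 13.2 mm

13.2 mm


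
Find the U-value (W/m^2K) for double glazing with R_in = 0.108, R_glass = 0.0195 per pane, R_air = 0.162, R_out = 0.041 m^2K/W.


Total thermal resistance (series):
  R_total = R_in + R_glass + R_air + R_glass + R_out
  R_total = 0.108 + 0.0195 + 0.162 + 0.0195 + 0.041 = 0.35 m^2K/W
U-value = 1 / R_total = 1 / 0.35 = 2.857 W/m^2K

2.857 W/m^2K


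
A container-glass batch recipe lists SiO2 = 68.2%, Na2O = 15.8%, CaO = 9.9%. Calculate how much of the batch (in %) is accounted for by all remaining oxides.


Sum the three major oxides:
  SiO2 + Na2O + CaO = 68.2 + 15.8 + 9.9 = 93.9%
Subtract from 100%:
  Others = 100 - 93.9 = 6.1%

6.1%


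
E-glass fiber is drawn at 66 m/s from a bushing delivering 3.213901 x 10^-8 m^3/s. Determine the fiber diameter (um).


Cross-sectional area from continuity:
  A = Q / v = 3.213901 x 10^-8 / 66 = 4.869547 x 10^-10 m^2
Diameter from circular cross-section:
  d = sqrt(4A / pi) * 10^6 (m -> um)
  d = sqrt(4 * 4.869547 x 10^-10 / pi) * 10^6 = 24.9 um

24.9 um


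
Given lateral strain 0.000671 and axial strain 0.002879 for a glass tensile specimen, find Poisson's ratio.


Poisson's ratio: nu = lateral strain / axial strain
  nu = 0.000671 / 0.002879 = 0.2331

0.2331


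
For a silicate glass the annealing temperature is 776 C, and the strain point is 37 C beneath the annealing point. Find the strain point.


Strain point = annealing point - difference:
  T_strain = 776 - 37 = 739 C

739 C


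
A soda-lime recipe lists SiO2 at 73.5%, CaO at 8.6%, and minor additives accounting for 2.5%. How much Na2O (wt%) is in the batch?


Pieces sum to 100%:
  Na2O = 100 - (SiO2 + CaO + others)
  Na2O = 100 - (73.5 + 8.6 + 2.5) = 15.4%

15.4%


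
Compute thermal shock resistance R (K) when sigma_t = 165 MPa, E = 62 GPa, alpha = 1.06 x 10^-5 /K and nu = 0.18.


Thermal shock resistance: R = sigma * (1 - nu) / (E * alpha)
  Numerator = 165 * (1 - 0.18) = 135.3
  Denominator = 62 * 1000 * (1.06 x 10^-5) = 0.6572
  R = 135.3 / 0.6572 = 205.9 K

205.9 K


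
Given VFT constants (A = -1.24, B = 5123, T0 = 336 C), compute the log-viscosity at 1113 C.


VFT equation: log(eta) = A + B / (T - T0)
  T - T0 = 1113 - 336 = 777
  B / (T - T0) = 5123 / 777 = 6.593
  log(eta) = -1.24 + 6.593 = 5.353

5.353


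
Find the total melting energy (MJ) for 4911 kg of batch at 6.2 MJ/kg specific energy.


Total energy = mass * specific energy
  E = 4911 * 6.2 = 30448.2 MJ

30448.2 MJ


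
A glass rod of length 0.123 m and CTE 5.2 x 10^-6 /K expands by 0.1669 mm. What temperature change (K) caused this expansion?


Rearrange dL = alpha * L0 * dT for dT:
  dT = dL / (alpha * L0)
  dL (m) = 0.1669 / 1000 = 0.0001669
  dT = 0.0001669 / ((5.2 x 10^-6) * 0.123) = 260.9 K

260.9 K


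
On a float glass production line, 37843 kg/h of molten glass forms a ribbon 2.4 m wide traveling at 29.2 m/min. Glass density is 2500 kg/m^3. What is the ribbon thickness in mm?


Ribbon cross-section from mass balance:
  Volume rate = throughput / density = 37843 / 2500 = 15.1372 m^3/h
  thickness = volume rate / (speed * 60 * width), i.e.
  thickness = throughput / (60 * speed * width * density) * 1000
  thickness = 37843 / (60 * 29.2 * 2.4 * 2500) * 1000 = 3.6 mm

3.6 mm


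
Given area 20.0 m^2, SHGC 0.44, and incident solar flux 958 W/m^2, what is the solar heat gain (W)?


Solar heat gain: Q = Area * SHGC * Irradiance
  Q = 20.0 * 0.44 * 958 = 8430.4 W

8430.4 W


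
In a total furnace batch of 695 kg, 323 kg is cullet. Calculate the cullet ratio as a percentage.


Cullet ratio = (cullet mass / total batch mass) * 100
  Ratio = 323 / 695 * 100 = 46.47%

46.47%


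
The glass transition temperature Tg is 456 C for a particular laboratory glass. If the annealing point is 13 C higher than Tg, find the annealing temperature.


The annealing temperature is Tg plus the offset:
  T_anneal = 456 + 13 = 469 C

469 C


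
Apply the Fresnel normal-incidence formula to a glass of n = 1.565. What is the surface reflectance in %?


Fresnel reflectance at normal incidence:
  R = ((n - 1)/(n + 1))^2
  (n - 1)/(n + 1) = (1.565 - 1)/(1.565 + 1) = 0.220273
  R = 0.220273^2 = 0.0485202
  R(%) = 0.0485202 * 100 = 4.852%

4.852%


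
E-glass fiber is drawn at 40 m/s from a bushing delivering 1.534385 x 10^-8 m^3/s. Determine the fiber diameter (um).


Cross-sectional area from continuity:
  A = Q / v = 1.534385 x 10^-8 / 40 = 3.835962 x 10^-10 m^2
Diameter from circular cross-section:
  d = sqrt(4A / pi) * 10^6 (m -> um)
  d = sqrt(4 * 3.835962 x 10^-10 / pi) * 10^6 = 22.1 um

22.1 um


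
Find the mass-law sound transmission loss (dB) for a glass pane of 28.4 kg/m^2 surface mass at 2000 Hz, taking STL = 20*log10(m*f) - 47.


Mass law: STL = 20 * log10(m * f) - 47
  m * f = 28.4 * 2000 = 56800
  log10(56800) = 4.75435
  STL = 20 * 4.75435 - 47 = 95.087 - 47 = 48.1 dB

48.1 dB


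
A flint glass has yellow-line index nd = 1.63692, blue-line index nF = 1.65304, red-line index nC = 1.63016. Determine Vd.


Abbe number formula: Vd = (nd - 1) / (nF - nC)
  nd - 1 = 1.63692 - 1 = 0.63692
  nF - nC = 1.65304 - 1.63016 = 0.02288
  Vd = 0.63692 / 0.02288 = 27.84

27.84


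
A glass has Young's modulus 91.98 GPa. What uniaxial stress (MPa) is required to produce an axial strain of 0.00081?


Rearrange E = sigma / epsilon:
  sigma = E * epsilon
  E (MPa) = 91.98 * 1000 = 91980
  sigma = 91980 * 0.00081 = 74.5 MPa

74.5 MPa


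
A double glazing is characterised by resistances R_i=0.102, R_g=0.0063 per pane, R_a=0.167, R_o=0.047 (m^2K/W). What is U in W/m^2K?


Total thermal resistance (series):
  R_total = R_in + R_glass + R_air + R_glass + R_out
  R_total = 0.102 + 0.0063 + 0.167 + 0.0063 + 0.047 = 0.3286 m^2K/W
U-value = 1 / R_total = 1 / 0.3286 = 3.043 W/m^2K

3.043 W/m^2K


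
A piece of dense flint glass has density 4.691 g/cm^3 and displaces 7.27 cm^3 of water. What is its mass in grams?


Rearrange rho = m / V:
  m = rho * V
  m = 4.691 * 7.27 = 34.104 g

34.104 g


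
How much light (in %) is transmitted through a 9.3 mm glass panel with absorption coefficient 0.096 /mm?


Beer-Lambert law: T = exp(-alpha * thickness)
  exponent = -0.096 * 9.3 = -0.8928
  T = exp(-0.8928) = 0.4095
  Percentage = 0.4095 * 100 = 40.95%

40.95%


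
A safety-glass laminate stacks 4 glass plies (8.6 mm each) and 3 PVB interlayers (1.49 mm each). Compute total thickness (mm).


Total thickness = glass contribution + PVB contribution
  Glass: 4 * 8.6 = 34.4 mm
  PVB: 3 * 1.49 = 4.47 mm
  Total = 34.4 + 4.47 = 38.87 mm

38.87 mm


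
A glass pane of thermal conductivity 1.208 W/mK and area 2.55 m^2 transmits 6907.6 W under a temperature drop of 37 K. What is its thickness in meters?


Fourier's law: t = k * A * dT / Q
  t = 1.208 * 2.55 * 37 / 6907.6
  t = 113.9748 / 6907.6 = 0.0165 m

0.0165 m


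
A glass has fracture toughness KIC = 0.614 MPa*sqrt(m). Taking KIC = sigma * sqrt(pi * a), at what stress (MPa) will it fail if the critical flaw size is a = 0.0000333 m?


Rearrange KIC = sigma * sqrt(pi * a):
  sigma = KIC / sqrt(pi * a)
  sqrt(pi * 0.0000333) = 0.010228
  sigma = 0.614 / 0.010228 = 60.03 MPa

60.03 MPa


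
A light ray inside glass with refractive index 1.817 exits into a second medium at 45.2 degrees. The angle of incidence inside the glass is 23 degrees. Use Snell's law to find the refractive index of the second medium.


Apply Snell's law: n1 * sin(theta1) = n2 * sin(theta2)
  n2 = n1 * sin(theta1) / sin(theta2)
  sin(23) = 0.390731
  sin(45.2) = 0.709571
  n2 = 1.817 * 0.390731 / 0.709571 = 1.0005

1.0005


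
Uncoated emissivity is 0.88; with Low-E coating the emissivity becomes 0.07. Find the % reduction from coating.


Percentage reduction = (1 - coated/uncoated) * 100
  Ratio = 0.07 / 0.88 = 0.0795
  Reduction = (1 - 0.0795) * 100 = 92.0%

92.0%


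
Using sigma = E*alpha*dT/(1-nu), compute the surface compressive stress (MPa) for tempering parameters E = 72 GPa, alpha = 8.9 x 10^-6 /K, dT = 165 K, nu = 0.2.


Tempering stress: sigma = E * alpha * dT / (1 - nu)
  E (MPa) = 72 * 1000 = 72000
  Numerator = 72000 * (8.9 x 10^-6) * 165 = 105.732
  Denominator = 1 - 0.2 = 0.8
  sigma = 105.732 / 0.8 = 132.2 MPa

132.2 MPa


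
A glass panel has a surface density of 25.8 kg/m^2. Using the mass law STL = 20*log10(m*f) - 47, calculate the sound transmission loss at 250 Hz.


Mass law: STL = 20 * log10(m * f) - 47
  m * f = 25.8 * 250 = 6450
  log10(6450) = 3.80956
  STL = 20 * 3.80956 - 47 = 76.1912 - 47 = 29.2 dB

29.2 dB


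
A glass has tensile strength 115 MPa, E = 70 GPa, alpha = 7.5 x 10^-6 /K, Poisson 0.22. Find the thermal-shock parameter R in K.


Thermal shock resistance: R = sigma * (1 - nu) / (E * alpha)
  Numerator = 115 * (1 - 0.22) = 89.7
  Denominator = 70 * 1000 * (7.5 x 10^-6) = 0.525
  R = 89.7 / 0.525 = 170.9 K

170.9 K


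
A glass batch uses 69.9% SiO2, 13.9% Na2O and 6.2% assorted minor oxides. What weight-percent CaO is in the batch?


Pieces sum to 100%:
  CaO = 100 - (SiO2 + Na2O + others)
  CaO = 100 - (69.9 + 13.9 + 6.2) = 10.0%

10.0%


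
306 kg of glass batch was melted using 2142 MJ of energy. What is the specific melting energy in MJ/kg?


Rearrange E = m * s for s:
  s = E / m
  s = 2142 / 306 = 7.0 MJ/kg

7.0 MJ/kg


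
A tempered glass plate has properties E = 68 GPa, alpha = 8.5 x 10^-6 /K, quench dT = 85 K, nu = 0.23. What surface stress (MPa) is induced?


Tempering stress: sigma = E * alpha * dT / (1 - nu)
  E (MPa) = 68 * 1000 = 68000
  Numerator = 68000 * (8.5 x 10^-6) * 85 = 49.13
  Denominator = 1 - 0.23 = 0.77
  sigma = 49.13 / 0.77 = 63.8 MPa

63.8 MPa


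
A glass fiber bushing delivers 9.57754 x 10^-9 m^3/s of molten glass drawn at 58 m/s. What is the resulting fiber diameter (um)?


Cross-sectional area from continuity:
  A = Q / v = 9.57754 x 10^-9 / 58 = 1.6513 x 10^-10 m^2
Diameter from circular cross-section:
  d = sqrt(4A / pi) * 10^6 (m -> um)
  d = sqrt(4 * 1.6513 x 10^-10 / pi) * 10^6 = 14.5 um

14.5 um


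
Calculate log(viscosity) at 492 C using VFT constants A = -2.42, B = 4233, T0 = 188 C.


VFT equation: log(eta) = A + B / (T - T0)
  T - T0 = 492 - 188 = 304
  B / (T - T0) = 4233 / 304 = 13.924
  log(eta) = -2.42 + 13.924 = 11.504

11.504


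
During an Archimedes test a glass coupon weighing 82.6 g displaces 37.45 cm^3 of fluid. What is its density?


Use the definition of density:
  rho = mass / volume
  rho = 82.6 / 37.45 = 2.206 g/cm^3

2.206 g/cm^3


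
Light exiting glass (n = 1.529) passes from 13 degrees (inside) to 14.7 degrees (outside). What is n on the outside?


Apply Snell's law: n1 * sin(theta1) = n2 * sin(theta2)
  n2 = n1 * sin(theta1) / sin(theta2)
  sin(13) = 0.224951
  sin(14.7) = 0.253758
  n2 = 1.529 * 0.224951 / 0.253758 = 1.3554

1.3554


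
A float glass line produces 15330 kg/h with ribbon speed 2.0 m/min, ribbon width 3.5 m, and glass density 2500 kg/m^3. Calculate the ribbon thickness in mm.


Ribbon cross-section from mass balance:
  Volume rate = throughput / density = 15330 / 2500 = 6.132 m^3/h
  thickness = volume rate / (speed * 60 * width), i.e.
  thickness = throughput / (60 * speed * width * density) * 1000
  thickness = 15330 / (60 * 2.0 * 3.5 * 2500) * 1000 = 14.6 mm

14.6 mm


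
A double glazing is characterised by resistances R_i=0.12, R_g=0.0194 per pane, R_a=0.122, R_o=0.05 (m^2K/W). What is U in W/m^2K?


Total thermal resistance (series):
  R_total = R_in + R_glass + R_air + R_glass + R_out
  R_total = 0.12 + 0.0194 + 0.122 + 0.0194 + 0.05 = 0.3308 m^2K/W
U-value = 1 / R_total = 1 / 0.3308 = 3.023 W/m^2K

3.023 W/m^2K


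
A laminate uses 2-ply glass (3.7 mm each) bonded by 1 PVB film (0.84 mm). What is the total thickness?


Total thickness = glass contribution + PVB contribution
  Glass: 2 * 3.7 = 7.4 mm
  PVB: 1 * 0.84 = 0.84 mm
  Total = 7.4 + 0.84 = 8.24 mm

8.24 mm


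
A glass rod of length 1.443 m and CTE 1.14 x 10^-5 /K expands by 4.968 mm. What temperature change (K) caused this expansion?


Rearrange dL = alpha * L0 * dT for dT:
  dT = dL / (alpha * L0)
  dL (m) = 4.968 / 1000 = 0.004968
  dT = 0.004968 / ((1.14 x 10^-5) * 1.443) = 302.0 K

302.0 K


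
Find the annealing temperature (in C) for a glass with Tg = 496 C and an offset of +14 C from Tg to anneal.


The annealing temperature is Tg plus the offset:
  T_anneal = 496 + 14 = 510 C

510 C


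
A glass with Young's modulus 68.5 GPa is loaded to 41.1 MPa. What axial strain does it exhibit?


Rearrange E = sigma / epsilon:
  epsilon = sigma / E
  E (MPa) = 68.5 * 1000 = 68500
  epsilon = 41.1 / 68500 = 0.0006

0.0006


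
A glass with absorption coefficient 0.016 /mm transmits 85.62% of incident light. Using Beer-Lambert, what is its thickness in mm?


Rearrange T = exp(-alpha * thickness):
  thickness = -ln(T) / alpha
  T = 85.62/100 = 0.8562
  ln(T) = -0.15525
  -ln(T) = 0.15525
  thickness = 0.15525 / 0.016 = 9.7 mm

9.7 mm


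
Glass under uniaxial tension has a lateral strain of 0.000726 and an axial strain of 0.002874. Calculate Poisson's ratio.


Poisson's ratio: nu = lateral strain / axial strain
  nu = 0.000726 / 0.002874 = 0.2526

0.2526


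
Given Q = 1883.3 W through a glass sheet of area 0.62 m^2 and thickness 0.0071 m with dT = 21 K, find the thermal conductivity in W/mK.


Fourier's law rearranged: k = Q * t / (A * dT)
  Numerator = 1883.3 * 0.0071 = 13.37143
  Denominator = 0.62 * 21 = 13.02
  k = 13.37143 / 13.02 = 1.027 W/mK

1.027 W/mK


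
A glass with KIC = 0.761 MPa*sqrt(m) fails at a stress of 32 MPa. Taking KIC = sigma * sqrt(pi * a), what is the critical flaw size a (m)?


Rearrange KIC = sigma * sqrt(pi * a):
  sqrt(pi * a) = KIC / sigma
  sqrt(pi * a) = 0.761 / 32 = 0.023781
  a = (KIC / sigma)^2 / pi
  a = 0.023781^2 / pi = 0.00018 m

0.00018 m


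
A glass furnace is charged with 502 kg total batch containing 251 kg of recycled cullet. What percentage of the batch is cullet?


Cullet ratio = (cullet mass / total batch mass) * 100
  Ratio = 251 / 502 * 100 = 50.0%

50.0%


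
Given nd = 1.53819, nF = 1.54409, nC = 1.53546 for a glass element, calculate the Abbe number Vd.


Abbe number formula: Vd = (nd - 1) / (nF - nC)
  nd - 1 = 1.53819 - 1 = 0.53819
  nF - nC = 1.54409 - 1.53546 = 0.00863
  Vd = 0.53819 / 0.00863 = 62.36

62.36


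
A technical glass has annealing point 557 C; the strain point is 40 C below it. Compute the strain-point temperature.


Strain point = annealing point - difference:
  T_strain = 557 - 40 = 517 C

517 C


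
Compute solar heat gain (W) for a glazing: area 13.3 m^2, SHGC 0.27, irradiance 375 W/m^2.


Solar heat gain: Q = Area * SHGC * Irradiance
  Q = 13.3 * 0.27 * 375 = 1346.6 W

1346.6 W


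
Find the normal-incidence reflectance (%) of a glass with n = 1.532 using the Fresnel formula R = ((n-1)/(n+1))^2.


Fresnel reflectance at normal incidence:
  R = ((n - 1)/(n + 1))^2
  (n - 1)/(n + 1) = (1.532 - 1)/(1.532 + 1) = 0.210111
  R = 0.210111^2 = 0.0441466
  R(%) = 0.0441466 * 100 = 4.415%

4.415%


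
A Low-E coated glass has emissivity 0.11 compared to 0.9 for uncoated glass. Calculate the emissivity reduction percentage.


Percentage reduction = (1 - coated/uncoated) * 100
  Ratio = 0.11 / 0.9 = 0.1222
  Reduction = (1 - 0.1222) * 100 = 87.8%

87.8%


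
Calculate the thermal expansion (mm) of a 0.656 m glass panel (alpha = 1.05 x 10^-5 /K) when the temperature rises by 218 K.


Thermal expansion formula: dL = alpha * L0 * dT
  dL = (1.05 x 10^-5) * 0.656 * 218 = 0.00150158 m
Convert to mm: 0.00150158 * 1000 = 1.5016 mm

1.5016 mm


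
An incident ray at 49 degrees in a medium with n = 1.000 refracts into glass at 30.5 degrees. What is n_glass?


Apply Snell's law: n1 * sin(theta1) = n2 * sin(theta2)
  n2 = n1 * sin(theta1) / sin(theta2)
  sin(49) = 0.75471
  sin(30.5) = 0.507538
  n2 = 1.000 * 0.75471 / 0.507538 = 1.487

1.487


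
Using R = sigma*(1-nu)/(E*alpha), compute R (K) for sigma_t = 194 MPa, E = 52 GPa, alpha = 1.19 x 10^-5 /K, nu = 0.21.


Thermal shock resistance: R = sigma * (1 - nu) / (E * alpha)
  Numerator = 194 * (1 - 0.21) = 153.26
  Denominator = 52 * 1000 * (1.19 x 10^-5) = 0.6188
  R = 153.26 / 0.6188 = 247.7 K

247.7 K


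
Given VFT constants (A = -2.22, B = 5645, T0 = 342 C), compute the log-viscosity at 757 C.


VFT equation: log(eta) = A + B / (T - T0)
  T - T0 = 757 - 342 = 415
  B / (T - T0) = 5645 / 415 = 13.602
  log(eta) = -2.22 + 13.602 = 11.382

11.382


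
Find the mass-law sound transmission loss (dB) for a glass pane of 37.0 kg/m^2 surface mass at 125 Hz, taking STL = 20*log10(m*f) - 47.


Mass law: STL = 20 * log10(m * f) - 47
  m * f = 37.0 * 125 = 4625
  log10(4625) = 3.66511
  STL = 20 * 3.66511 - 47 = 73.3022 - 47 = 26.3 dB

26.3 dB


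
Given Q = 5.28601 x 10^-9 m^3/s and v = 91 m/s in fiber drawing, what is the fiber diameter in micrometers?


Cross-sectional area from continuity:
  A = Q / v = 5.28601 x 10^-9 / 91 = 5.808802 x 10^-11 m^2
Diameter from circular cross-section:
  d = sqrt(4A / pi) * 10^6 (m -> um)
  d = sqrt(4 * 5.808802 x 10^-11 / pi) * 10^6 = 8.6 um

8.6 um


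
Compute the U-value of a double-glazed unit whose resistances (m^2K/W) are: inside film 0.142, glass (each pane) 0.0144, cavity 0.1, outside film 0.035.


Total thermal resistance (series):
  R_total = R_in + R_glass + R_air + R_glass + R_out
  R_total = 0.142 + 0.0144 + 0.1 + 0.0144 + 0.035 = 0.3058 m^2K/W
U-value = 1 / R_total = 1 / 0.3058 = 3.27 W/m^2K

3.27 W/m^2K


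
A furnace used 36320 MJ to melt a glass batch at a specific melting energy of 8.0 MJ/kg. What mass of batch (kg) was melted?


Rearrange E = m * s for m:
  m = E / s
  m = 36320 / 8.0 = 4540.0 kg

4540.0 kg


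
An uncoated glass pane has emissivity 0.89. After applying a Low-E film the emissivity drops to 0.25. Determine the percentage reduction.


Percentage reduction = (1 - coated/uncoated) * 100
  Ratio = 0.25 / 0.89 = 0.2809
  Reduction = (1 - 0.2809) * 100 = 71.9%

71.9%


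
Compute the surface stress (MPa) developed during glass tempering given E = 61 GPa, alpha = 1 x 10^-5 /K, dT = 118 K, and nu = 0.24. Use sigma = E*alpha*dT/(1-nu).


Tempering stress: sigma = E * alpha * dT / (1 - nu)
  E (MPa) = 61 * 1000 = 61000
  Numerator = 61000 * (1 x 10^-5) * 118 = 71.98
  Denominator = 1 - 0.24 = 0.76
  sigma = 71.98 / 0.76 = 94.7 MPa

94.7 MPa


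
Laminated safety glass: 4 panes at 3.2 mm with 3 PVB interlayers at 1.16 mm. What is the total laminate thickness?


Total thickness = glass contribution + PVB contribution
  Glass: 4 * 3.2 = 12.8 mm
  PVB: 3 * 1.16 = 3.48 mm
  Total = 12.8 + 3.48 = 16.28 mm

16.28 mm


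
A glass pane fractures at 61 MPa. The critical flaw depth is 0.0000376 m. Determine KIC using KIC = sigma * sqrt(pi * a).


Fracture toughness: KIC = sigma * sqrt(pi * a)
  pi * a = pi * 0.0000376 = 0.000118124
  sqrt(pi * a) = 0.010868
  KIC = 61 * 0.010868 = 0.663 MPa*sqrt(m)

0.663 MPa*sqrt(m)


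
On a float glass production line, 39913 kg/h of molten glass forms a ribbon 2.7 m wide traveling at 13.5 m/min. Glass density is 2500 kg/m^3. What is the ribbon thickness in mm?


Ribbon cross-section from mass balance:
  Volume rate = throughput / density = 39913 / 2500 = 15.9652 m^3/h
  thickness = volume rate / (speed * 60 * width), i.e.
  thickness = throughput / (60 * speed * width * density) * 1000
  thickness = 39913 / (60 * 13.5 * 2.7 * 2500) * 1000 = 7.3 mm

7.3 mm


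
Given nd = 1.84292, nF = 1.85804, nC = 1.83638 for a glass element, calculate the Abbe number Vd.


Abbe number formula: Vd = (nd - 1) / (nF - nC)
  nd - 1 = 1.84292 - 1 = 0.84292
  nF - nC = 1.85804 - 1.83638 = 0.02166
  Vd = 0.84292 / 0.02166 = 38.92

38.92


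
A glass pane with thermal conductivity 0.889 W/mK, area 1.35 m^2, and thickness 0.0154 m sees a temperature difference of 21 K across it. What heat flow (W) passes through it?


Fourier's law: Q = k * A * dT / t
  Q = 0.889 * 1.35 * 21 / 0.0154
  Q = 25.20315 / 0.0154 = 1636.6 W

1636.6 W


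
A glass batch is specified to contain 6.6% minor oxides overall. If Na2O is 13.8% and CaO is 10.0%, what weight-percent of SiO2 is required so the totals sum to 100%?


Known pieces sum to 100%:
  SiO2 = 100 - (others + Na2O + CaO)
  SiO2 = 100 - (6.6 + 13.8 + 10.0) = 69.6%

69.6%


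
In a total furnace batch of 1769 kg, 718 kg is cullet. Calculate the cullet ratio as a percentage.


Cullet ratio = (cullet mass / total batch mass) * 100
  Ratio = 718 / 1769 * 100 = 40.59%

40.59%


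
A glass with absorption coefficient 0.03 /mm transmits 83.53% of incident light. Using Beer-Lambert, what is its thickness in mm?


Rearrange T = exp(-alpha * thickness):
  thickness = -ln(T) / alpha
  T = 83.53/100 = 0.8353
  ln(T) = -0.17996
  -ln(T) = 0.17996
  thickness = 0.17996 / 0.03 = 6.0 mm

6.0 mm


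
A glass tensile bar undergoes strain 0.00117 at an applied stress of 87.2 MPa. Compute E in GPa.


Young's modulus: E = stress / strain
  E = 87.2 MPa / 0.00117 = 74529.91 MPa
Convert to GPa: 74529.91 / 1000 = 74.53 GPa

74.53 GPa


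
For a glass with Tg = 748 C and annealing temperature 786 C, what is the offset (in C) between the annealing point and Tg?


Offset = T_anneal - Tg:
  offset = 786 - 748 = 38 C

38 C


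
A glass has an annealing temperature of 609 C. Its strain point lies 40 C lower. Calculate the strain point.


Strain point = annealing point - difference:
  T_strain = 609 - 40 = 569 C

569 C


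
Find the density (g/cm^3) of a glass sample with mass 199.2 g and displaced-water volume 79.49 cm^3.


Use the definition of density:
  rho = mass / volume
  rho = 199.2 / 79.49 = 2.506 g/cm^3

2.506 g/cm^3


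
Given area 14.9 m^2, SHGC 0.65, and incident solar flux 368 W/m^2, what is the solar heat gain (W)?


Solar heat gain: Q = Area * SHGC * Irradiance
  Q = 14.9 * 0.65 * 368 = 3564.1 W

3564.1 W


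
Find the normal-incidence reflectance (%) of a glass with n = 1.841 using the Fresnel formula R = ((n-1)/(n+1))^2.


Fresnel reflectance at normal incidence:
  R = ((n - 1)/(n + 1))^2
  (n - 1)/(n + 1) = (1.841 - 1)/(1.841 + 1) = 0.296023
  R = 0.296023^2 = 0.0876296
  R(%) = 0.0876296 * 100 = 8.763%

8.763%


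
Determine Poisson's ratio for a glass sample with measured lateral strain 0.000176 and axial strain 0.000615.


Poisson's ratio: nu = lateral strain / axial strain
  nu = 0.000176 / 0.000615 = 0.2862

0.2862


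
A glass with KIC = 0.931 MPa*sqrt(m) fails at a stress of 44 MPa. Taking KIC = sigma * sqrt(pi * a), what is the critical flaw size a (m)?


Rearrange KIC = sigma * sqrt(pi * a):
  sqrt(pi * a) = KIC / sigma
  sqrt(pi * a) = 0.931 / 44 = 0.021159
  a = (KIC / sigma)^2 / pi
  a = 0.021159^2 / pi = 0.0001425 m

0.0001425 m


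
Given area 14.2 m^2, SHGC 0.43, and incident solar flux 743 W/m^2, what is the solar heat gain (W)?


Solar heat gain: Q = Area * SHGC * Irradiance
  Q = 14.2 * 0.43 * 743 = 4536.8 W

4536.8 W


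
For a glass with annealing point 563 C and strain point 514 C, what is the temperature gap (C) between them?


Gap = T_anneal - T_strain:
  gap = 563 - 514 = 49 C

49 C


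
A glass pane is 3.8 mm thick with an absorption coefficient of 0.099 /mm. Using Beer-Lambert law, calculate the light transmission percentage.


Beer-Lambert law: T = exp(-alpha * thickness)
  exponent = -0.099 * 3.8 = -0.3762
  T = exp(-0.3762) = 0.6865
  Percentage = 0.6865 * 100 = 68.65%

68.65%


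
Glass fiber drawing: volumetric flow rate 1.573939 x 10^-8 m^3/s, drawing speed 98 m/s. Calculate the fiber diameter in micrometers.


Cross-sectional area from continuity:
  A = Q / v = 1.573939 x 10^-8 / 98 = 1.60606 x 10^-10 m^2
Diameter from circular cross-section:
  d = sqrt(4A / pi) * 10^6 (m -> um)
  d = sqrt(4 * 1.60606 x 10^-10 / pi) * 10^6 = 14.3 um

14.3 um


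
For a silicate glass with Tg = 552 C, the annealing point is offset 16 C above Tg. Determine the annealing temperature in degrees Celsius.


The annealing temperature is Tg plus the offset:
  T_anneal = 552 + 16 = 568 C

568 C


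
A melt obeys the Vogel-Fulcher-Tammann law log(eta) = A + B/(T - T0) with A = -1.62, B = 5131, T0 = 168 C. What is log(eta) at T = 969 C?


VFT equation: log(eta) = A + B / (T - T0)
  T - T0 = 969 - 168 = 801
  B / (T - T0) = 5131 / 801 = 6.406
  log(eta) = -1.62 + 6.406 = 4.786

4.786


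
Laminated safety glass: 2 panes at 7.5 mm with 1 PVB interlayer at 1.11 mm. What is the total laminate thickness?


Total thickness = glass contribution + PVB contribution
  Glass: 2 * 7.5 = 15.0 mm
  PVB: 1 * 1.11 = 1.11 mm
  Total = 15.0 + 1.11 = 16.11 mm

16.11 mm


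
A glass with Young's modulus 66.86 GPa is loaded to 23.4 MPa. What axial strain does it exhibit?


Rearrange E = sigma / epsilon:
  epsilon = sigma / E
  E (MPa) = 66.86 * 1000 = 66860
  epsilon = 23.4 / 66860 = 0.00035

0.00035


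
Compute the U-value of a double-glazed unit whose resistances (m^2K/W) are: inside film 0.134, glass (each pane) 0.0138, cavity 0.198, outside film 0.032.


Total thermal resistance (series):
  R_total = R_in + R_glass + R_air + R_glass + R_out
  R_total = 0.134 + 0.0138 + 0.198 + 0.0138 + 0.032 = 0.3916 m^2K/W
U-value = 1 / R_total = 1 / 0.3916 = 2.554 W/m^2K

2.554 W/m^2K


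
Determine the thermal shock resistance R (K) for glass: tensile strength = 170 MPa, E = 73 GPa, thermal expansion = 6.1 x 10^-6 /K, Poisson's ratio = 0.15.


Thermal shock resistance: R = sigma * (1 - nu) / (E * alpha)
  Numerator = 170 * (1 - 0.15) = 144.5
  Denominator = 73 * 1000 * (6.1 x 10^-6) = 0.4453
  R = 144.5 / 0.4453 = 324.5 K

324.5 K


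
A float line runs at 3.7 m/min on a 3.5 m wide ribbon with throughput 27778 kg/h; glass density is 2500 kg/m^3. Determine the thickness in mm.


Ribbon cross-section from mass balance:
  Volume rate = throughput / density = 27778 / 2500 = 11.1112 m^3/h
  thickness = volume rate / (speed * 60 * width), i.e.
  thickness = throughput / (60 * speed * width * density) * 1000
  thickness = 27778 / (60 * 3.7 * 3.5 * 2500) * 1000 = 14.3 mm

14.3 mm


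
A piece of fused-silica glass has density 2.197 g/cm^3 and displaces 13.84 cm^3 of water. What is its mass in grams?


Rearrange rho = m / V:
  m = rho * V
  m = 2.197 * 13.84 = 30.406 g

30.406 g


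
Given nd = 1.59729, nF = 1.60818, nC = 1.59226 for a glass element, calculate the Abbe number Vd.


Abbe number formula: Vd = (nd - 1) / (nF - nC)
  nd - 1 = 1.59729 - 1 = 0.59729
  nF - nC = 1.60818 - 1.59226 = 0.01592
  Vd = 0.59729 / 0.01592 = 37.52

37.52


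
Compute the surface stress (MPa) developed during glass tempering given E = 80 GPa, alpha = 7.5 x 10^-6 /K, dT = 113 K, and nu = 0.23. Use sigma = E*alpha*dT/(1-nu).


Tempering stress: sigma = E * alpha * dT / (1 - nu)
  E (MPa) = 80 * 1000 = 80000
  Numerator = 80000 * (7.5 x 10^-6) * 113 = 67.8
  Denominator = 1 - 0.23 = 0.77
  sigma = 67.8 / 0.77 = 88.1 MPa

88.1 MPa


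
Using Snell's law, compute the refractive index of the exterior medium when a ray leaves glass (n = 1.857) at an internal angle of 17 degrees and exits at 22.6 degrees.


Apply Snell's law: n1 * sin(theta1) = n2 * sin(theta2)
  n2 = n1 * sin(theta1) / sin(theta2)
  sin(17) = 0.292372
  sin(22.6) = 0.384295
  n2 = 1.857 * 0.292372 / 0.384295 = 1.4128

1.4128


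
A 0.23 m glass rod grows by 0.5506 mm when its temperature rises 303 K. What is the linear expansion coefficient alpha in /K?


Rearrange dL = alpha * L0 * dT for alpha:
  alpha = dL / (L0 * dT)
  alpha = (0.5506 / 1000) / (0.23 * 303) = 0.000007901 /K = 7.901 x 10^-6 /K

7.901 x 10^-6 /K


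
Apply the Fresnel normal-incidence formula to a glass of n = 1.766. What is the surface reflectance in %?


Fresnel reflectance at normal incidence:
  R = ((n - 1)/(n + 1))^2
  (n - 1)/(n + 1) = (1.766 - 1)/(1.766 + 1) = 0.276934
  R = 0.276934^2 = 0.0766924
  R(%) = 0.0766924 * 100 = 7.669%

7.669%


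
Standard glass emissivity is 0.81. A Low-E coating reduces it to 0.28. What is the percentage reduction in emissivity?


Percentage reduction = (1 - coated/uncoated) * 100
  Ratio = 0.28 / 0.81 = 0.3457
  Reduction = (1 - 0.3457) * 100 = 65.4%

65.4%


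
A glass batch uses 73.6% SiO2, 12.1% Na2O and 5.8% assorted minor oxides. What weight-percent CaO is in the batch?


Pieces sum to 100%:
  CaO = 100 - (SiO2 + Na2O + others)
  CaO = 100 - (73.6 + 12.1 + 5.8) = 8.5%

8.5%


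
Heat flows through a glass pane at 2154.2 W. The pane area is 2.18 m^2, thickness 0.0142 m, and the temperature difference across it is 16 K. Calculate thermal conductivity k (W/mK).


Fourier's law rearranged: k = Q * t / (A * dT)
  Numerator = 2154.2 * 0.0142 = 30.58964
  Denominator = 2.18 * 16 = 34.88
  k = 30.58964 / 34.88 = 0.877 W/mK

0.877 W/mK


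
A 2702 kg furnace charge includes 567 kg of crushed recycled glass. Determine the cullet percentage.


Cullet ratio = (cullet mass / total batch mass) * 100
  Ratio = 567 / 2702 * 100 = 20.98%

20.98%


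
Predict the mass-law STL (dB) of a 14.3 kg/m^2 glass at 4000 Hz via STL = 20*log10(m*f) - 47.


Mass law: STL = 20 * log10(m * f) - 47
  m * f = 14.3 * 4000 = 57200
  log10(57200) = 4.7574
  STL = 20 * 4.7574 - 47 = 95.148 - 47 = 48.1 dB

48.1 dB


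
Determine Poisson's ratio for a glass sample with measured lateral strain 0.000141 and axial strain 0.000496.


Poisson's ratio: nu = lateral strain / axial strain
  nu = 0.000141 / 0.000496 = 0.2843

0.2843


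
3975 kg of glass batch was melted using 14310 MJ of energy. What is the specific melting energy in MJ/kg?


Rearrange E = m * s for s:
  s = E / m
  s = 14310 / 3975 = 3.6 MJ/kg

3.6 MJ/kg


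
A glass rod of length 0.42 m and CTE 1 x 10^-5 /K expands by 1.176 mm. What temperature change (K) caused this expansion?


Rearrange dL = alpha * L0 * dT for dT:
  dT = dL / (alpha * L0)
  dL (m) = 1.176 / 1000 = 0.001176
  dT = 0.001176 / ((1 x 10^-5) * 0.42) = 280.0 K

280.0 K


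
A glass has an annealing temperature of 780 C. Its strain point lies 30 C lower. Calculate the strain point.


Strain point = annealing point - difference:
  T_strain = 780 - 30 = 750 C

750 C


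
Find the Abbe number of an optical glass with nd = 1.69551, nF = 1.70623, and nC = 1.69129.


Abbe number formula: Vd = (nd - 1) / (nF - nC)
  nd - 1 = 1.69551 - 1 = 0.69551
  nF - nC = 1.70623 - 1.69129 = 0.01494
  Vd = 0.69551 / 0.01494 = 46.55

46.55


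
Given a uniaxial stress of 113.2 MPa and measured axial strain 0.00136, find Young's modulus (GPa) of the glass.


Young's modulus: E = stress / strain
  E = 113.2 MPa / 0.00136 = 83235.29 MPa
Convert to GPa: 83235.29 / 1000 = 83.24 GPa

83.24 GPa
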